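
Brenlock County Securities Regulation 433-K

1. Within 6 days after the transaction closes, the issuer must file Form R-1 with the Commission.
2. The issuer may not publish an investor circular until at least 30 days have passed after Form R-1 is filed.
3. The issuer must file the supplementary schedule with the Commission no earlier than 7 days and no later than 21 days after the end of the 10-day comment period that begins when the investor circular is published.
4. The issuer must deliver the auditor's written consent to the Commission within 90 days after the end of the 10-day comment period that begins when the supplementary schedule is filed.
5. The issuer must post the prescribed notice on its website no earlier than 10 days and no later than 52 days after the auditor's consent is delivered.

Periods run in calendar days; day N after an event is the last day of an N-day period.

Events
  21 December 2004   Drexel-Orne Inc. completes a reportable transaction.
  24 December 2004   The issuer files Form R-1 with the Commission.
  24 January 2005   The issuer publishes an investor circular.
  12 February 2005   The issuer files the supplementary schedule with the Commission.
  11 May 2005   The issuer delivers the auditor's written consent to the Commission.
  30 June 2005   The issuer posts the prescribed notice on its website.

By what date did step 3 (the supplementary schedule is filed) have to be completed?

The investor circular is published on 24 January 2005; the 10-day comment period therefore ends 3 February 2005, and step 3 runs from that date. The window is 7–21 days after 3 February 2005; it closes on 24 February 2005.

24 February 2005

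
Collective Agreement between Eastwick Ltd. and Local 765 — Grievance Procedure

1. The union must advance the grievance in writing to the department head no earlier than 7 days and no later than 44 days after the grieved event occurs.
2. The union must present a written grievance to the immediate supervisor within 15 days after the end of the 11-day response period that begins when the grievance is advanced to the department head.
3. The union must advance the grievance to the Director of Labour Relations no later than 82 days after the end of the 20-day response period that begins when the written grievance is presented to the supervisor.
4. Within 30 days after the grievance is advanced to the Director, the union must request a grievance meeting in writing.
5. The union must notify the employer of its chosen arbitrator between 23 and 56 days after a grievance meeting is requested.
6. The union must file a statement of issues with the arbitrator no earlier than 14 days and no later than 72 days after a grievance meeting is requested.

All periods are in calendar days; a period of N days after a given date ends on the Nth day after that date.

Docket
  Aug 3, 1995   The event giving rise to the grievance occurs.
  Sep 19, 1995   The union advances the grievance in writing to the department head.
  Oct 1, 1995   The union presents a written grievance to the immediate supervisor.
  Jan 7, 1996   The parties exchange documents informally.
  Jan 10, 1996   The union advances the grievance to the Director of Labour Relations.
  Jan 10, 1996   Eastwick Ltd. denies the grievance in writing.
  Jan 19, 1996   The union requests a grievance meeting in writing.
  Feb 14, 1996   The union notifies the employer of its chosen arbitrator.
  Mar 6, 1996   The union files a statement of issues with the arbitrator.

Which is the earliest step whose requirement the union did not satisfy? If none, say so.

Step 1

Step 1 — 7 and 44 days from Aug 3, 1995 (when the grieved event occurs) are Aug 10, 1995 and Sep 16, 1995 respectively; Sep 19, 1995 is 3 days past the end of the window.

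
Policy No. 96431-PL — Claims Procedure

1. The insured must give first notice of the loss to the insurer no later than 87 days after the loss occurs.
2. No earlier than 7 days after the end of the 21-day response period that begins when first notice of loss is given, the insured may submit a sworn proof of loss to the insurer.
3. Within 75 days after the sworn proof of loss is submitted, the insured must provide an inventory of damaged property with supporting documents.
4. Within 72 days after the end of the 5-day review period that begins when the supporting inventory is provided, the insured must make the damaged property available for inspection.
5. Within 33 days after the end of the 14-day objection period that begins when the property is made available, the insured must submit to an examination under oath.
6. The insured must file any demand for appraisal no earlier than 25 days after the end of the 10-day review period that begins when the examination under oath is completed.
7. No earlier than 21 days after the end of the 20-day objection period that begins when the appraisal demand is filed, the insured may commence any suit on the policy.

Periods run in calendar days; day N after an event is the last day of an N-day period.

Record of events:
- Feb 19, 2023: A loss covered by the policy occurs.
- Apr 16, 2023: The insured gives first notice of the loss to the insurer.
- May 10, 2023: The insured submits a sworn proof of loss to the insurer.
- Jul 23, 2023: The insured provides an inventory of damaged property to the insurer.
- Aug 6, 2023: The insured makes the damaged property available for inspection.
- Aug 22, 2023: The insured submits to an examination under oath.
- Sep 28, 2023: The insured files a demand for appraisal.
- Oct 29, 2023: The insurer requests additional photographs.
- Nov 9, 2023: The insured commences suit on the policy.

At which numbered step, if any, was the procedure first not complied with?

(1) due by Feb 19, 2023 + 87 days = May 17, 2023; done Apr 16, 2023 — timely.
(2) permitted from May 7, 2023 + 7 days = May 14, 2023 onward; May 10, 2023 is 4 days before the earliest permitted date.

Step 2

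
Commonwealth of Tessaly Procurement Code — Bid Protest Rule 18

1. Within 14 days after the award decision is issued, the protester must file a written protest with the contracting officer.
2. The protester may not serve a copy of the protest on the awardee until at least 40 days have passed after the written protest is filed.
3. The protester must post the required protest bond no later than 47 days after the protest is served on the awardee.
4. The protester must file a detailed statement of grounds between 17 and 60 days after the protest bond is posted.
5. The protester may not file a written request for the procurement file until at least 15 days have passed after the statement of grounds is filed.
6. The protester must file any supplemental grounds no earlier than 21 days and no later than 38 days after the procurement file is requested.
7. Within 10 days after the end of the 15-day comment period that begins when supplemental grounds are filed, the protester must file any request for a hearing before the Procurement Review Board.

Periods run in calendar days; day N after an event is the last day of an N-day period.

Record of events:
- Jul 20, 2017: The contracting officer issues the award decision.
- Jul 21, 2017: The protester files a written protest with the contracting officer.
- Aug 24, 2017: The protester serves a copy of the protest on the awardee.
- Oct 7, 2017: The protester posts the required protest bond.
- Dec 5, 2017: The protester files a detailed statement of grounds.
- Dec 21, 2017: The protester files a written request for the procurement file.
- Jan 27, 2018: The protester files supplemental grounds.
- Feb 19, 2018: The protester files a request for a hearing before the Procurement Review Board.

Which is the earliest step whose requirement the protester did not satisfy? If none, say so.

Step 1: 14 days after Jul 20, 2017 (when the award decision is issued) is Aug 3, 2017; completed Jul 21, 2017, before the deadline.
Step 2: the earliest permitted date is 40 days after Jul 21, 2017 (when the written protest is filed), i.e. Aug 30, 2017; acted on Aug 24, 2017, 6 days prematurely.

Step 2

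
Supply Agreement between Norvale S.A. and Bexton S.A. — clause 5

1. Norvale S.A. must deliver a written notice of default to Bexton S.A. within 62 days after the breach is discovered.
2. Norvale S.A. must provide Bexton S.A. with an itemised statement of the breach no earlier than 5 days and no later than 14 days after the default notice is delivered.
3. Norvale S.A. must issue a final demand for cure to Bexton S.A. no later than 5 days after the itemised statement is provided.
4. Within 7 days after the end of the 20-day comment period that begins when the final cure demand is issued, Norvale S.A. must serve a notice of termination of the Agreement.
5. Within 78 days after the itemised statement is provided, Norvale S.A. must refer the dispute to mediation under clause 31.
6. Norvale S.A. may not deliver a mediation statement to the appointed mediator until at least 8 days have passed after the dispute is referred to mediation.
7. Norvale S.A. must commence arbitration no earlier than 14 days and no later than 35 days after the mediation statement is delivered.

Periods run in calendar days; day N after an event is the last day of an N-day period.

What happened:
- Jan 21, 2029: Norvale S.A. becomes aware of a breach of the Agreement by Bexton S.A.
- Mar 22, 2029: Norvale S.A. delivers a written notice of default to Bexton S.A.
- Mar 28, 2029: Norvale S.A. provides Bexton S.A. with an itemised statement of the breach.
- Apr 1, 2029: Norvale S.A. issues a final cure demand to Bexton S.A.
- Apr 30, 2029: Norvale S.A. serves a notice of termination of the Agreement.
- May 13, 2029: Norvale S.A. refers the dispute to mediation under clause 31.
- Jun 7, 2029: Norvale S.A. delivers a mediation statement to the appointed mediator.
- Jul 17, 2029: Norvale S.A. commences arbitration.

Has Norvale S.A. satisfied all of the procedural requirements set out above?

(1) due by Jan 21, 2029 + 62 days = Mar 24, 2029; Mar 22, 2029 is within that limit.
(2) the permitted window runs from Mar 22, 2029 + 5 = Mar 27, 2029 to Mar 22, 2029 + 14 = Apr 5, 2029; done Mar 28, 2029 — within the window.
(3) due by Mar 28, 2029 + 5 days = Apr 2, 2029; done Apr 1, 2029 — timely.
(4) due by Apr 21, 2029 + 7 days = Apr 28, 2029; done Apr 30, 2029 — 2 days late.
The analysis stops there.

No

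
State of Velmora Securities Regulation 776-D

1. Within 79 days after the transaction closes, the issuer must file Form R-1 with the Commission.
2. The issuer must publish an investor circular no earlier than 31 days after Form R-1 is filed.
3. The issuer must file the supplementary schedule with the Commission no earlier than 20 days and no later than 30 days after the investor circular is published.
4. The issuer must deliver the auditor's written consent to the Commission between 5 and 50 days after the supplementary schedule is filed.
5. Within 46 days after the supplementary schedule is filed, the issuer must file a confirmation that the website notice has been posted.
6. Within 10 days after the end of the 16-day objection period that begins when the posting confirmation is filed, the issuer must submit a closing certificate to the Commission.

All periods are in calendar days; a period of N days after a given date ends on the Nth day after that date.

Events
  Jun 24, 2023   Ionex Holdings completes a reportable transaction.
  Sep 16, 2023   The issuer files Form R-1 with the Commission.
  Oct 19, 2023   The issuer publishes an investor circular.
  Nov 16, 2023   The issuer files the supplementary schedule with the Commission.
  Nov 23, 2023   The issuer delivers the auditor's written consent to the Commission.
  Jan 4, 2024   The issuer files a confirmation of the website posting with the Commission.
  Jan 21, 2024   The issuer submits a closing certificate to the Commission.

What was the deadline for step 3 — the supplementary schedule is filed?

Step 3 runs from Oct 19, 2023, when the investor circular is published. The window is 20–30 days after Oct 19, 2023; it closes on Nov 18, 2023.

Nov 18, 2023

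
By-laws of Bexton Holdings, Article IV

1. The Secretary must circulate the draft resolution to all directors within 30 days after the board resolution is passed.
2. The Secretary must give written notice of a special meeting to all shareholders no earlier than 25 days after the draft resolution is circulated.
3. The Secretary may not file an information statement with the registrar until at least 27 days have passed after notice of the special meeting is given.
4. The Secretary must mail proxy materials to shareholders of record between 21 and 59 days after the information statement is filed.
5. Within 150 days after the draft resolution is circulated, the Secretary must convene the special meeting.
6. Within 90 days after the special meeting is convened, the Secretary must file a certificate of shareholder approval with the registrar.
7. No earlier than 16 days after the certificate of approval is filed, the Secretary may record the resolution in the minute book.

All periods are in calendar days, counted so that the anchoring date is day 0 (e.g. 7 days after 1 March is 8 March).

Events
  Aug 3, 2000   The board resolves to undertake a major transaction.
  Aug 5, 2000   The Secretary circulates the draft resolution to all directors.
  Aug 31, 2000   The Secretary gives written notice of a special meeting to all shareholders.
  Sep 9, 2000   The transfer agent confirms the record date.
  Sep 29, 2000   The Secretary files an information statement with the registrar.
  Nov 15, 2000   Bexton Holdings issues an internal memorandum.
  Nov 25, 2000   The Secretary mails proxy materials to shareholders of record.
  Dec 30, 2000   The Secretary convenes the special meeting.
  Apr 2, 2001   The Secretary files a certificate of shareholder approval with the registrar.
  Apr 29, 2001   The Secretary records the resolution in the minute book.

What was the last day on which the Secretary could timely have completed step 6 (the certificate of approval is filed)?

Step 6 runs from Dec 30, 2000, when the special meeting is convened. 90 days after Dec 30, 2000 is Mar 30, 2001.

Mar 30, 2001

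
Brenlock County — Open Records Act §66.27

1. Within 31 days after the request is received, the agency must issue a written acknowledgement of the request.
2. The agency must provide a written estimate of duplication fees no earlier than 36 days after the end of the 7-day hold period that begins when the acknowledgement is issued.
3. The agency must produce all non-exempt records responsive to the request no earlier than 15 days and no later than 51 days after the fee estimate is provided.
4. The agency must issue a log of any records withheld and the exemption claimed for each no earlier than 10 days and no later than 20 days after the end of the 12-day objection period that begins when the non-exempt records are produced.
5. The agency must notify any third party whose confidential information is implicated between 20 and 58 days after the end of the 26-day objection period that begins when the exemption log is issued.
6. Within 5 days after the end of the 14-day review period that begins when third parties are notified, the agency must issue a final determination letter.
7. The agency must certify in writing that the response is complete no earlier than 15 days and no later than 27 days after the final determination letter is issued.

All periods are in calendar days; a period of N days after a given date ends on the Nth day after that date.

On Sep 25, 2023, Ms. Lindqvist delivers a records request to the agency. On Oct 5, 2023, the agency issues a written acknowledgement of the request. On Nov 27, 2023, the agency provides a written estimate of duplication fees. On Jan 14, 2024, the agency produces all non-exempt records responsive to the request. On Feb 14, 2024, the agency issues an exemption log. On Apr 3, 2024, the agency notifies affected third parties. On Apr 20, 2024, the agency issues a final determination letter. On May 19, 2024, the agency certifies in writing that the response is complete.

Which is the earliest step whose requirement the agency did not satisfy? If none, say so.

Step 1 — counting 31 days from Sep 25, 2023 (when the request is received) gives a deadline of Oct 26, 2023; Oct 5, 2023 is within that limit.
Step 2 — must wait 36 days from Oct 12, 2023 (end of the 7-day hold period, which began when the acknowledgement is issued on Oct 5, 2023), so not before Nov 17, 2023; Nov 27, 2023 is on or after that date.
Step 3 — 15 and 51 days from Nov 27, 2023 (when the fee estimate is provided) are Dec 12, 2023 and Jan 17, 2024 respectively; done Jan 14, 2024 — within the window.
Step 4 — 10 and 20 days from Jan 26, 2024 (end of the 12-day objection period, which began when the non-exempt records are produced on Jan 14, 2024) are Feb 5, 2024 and Feb 15, 2024 respectively; done Feb 14, 2024 — within the window.
Step 5 — 20 and 58 days from Mar 11, 2024 (end of the 26-day objection period, which began when the exemption log is issued on Feb 14, 2024) are Mar 31, 2024 and May 8, 2024 respectively; Apr 3, 2024 falls inside that range.
Step 6 — counting 5 days from Apr 17, 2024 (end of the 14-day review period, which began when third parties are notified on Apr 3, 2024) gives a deadline of Apr 22, 2024; Apr 20, 2024 is within that limit.
Step 7 — 15 and 27 days from Apr 20, 2024 (when the final determination letter is issued) are May 5, 2024 and May 17, 2024 respectively; done May 19, 2024 — 2 days after the window closed.

Step 7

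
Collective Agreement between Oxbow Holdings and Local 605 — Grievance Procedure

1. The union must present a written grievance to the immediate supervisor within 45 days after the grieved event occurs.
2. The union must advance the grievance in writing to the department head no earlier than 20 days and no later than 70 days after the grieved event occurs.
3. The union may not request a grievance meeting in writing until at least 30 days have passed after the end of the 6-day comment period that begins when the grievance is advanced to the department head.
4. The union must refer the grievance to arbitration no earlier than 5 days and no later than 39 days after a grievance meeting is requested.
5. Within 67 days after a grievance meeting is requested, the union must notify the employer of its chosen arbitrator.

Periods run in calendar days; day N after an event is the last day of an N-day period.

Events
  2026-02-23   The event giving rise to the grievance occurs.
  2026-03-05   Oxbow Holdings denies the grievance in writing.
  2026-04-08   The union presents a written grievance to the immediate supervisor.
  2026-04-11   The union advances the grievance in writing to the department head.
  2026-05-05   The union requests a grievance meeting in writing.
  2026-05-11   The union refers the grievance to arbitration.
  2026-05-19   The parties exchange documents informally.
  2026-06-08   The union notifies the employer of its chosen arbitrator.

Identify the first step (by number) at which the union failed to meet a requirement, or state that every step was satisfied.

(1) due by 2026-02-23 + 45 days = 2026-04-09; completed 2026-04-08, before the deadline.
(2) the permitted window runs from 2026-02-23 + 20 = 2026-03-15 to 2026-02-23 + 70 = 2026-05-04; done 2026-04-11 — within the window.
(3) permitted from 2026-04-17 + 30 days = 2026-05-17 onward; done 2026-05-05 — 12 days too early.

Step 3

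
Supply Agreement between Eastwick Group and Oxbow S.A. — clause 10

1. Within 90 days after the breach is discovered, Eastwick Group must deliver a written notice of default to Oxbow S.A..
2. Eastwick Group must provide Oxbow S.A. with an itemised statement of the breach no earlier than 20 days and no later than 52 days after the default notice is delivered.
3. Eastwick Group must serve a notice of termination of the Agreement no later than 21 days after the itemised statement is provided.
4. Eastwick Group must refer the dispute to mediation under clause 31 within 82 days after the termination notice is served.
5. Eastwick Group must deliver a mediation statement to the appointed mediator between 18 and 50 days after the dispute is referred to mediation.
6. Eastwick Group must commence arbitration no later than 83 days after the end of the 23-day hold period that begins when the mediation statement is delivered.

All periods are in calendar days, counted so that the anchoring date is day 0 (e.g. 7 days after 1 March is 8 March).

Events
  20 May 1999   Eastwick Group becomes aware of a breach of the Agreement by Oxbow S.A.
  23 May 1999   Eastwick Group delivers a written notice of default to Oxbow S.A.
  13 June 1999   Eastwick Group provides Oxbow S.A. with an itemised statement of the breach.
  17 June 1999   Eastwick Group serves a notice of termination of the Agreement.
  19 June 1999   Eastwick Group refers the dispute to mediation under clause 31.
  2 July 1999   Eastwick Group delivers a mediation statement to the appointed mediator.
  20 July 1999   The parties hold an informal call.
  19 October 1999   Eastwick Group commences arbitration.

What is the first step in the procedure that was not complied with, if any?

Step 1: 90 days after 20 May 1999 (when the breach is discovered) is 18 August 1999; done 23 May 1999 — timely.
Step 2: the window is 20–52 days after 23 May 1999 (when the default notice is delivered), so 12 June 1999 through 14 July 1999; done 13 June 1999 — within the window.
Step 3: 21 days after 13 June 1999 (when the itemised statement is provided) is 4 July 1999; completed 17 June 1999, before the deadline.
Step 4: 82 days after 17 June 1999 (when the termination notice is served) is 7 September 1999; completed 19 June 1999, before the deadline.
Step 5: the window is 18–50 days after 19 June 1999 (when the dispute is referred to mediation), so 7 July 1999 through 8 August 1999; done 2 July 1999 — 5 days before the window opened.
No need to go further; step 5 was not satisfied.

Step 5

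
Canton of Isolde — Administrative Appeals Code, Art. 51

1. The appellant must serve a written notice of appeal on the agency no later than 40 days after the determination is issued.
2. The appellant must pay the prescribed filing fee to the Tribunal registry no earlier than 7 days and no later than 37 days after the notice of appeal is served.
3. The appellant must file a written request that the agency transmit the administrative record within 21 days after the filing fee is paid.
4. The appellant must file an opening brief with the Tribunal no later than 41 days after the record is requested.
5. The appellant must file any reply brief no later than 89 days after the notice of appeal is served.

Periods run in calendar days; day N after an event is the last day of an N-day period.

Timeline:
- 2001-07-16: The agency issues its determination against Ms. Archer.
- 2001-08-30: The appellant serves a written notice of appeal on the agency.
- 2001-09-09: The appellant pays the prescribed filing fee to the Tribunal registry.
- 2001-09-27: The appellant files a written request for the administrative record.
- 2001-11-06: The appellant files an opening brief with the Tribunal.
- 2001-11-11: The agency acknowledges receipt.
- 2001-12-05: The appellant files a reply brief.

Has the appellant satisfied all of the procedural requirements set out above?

Step 1: 40 days after 2001-07-16 (when the determination is issued) is 2001-08-25; 2001-08-30 misses that deadline by 5 days.

No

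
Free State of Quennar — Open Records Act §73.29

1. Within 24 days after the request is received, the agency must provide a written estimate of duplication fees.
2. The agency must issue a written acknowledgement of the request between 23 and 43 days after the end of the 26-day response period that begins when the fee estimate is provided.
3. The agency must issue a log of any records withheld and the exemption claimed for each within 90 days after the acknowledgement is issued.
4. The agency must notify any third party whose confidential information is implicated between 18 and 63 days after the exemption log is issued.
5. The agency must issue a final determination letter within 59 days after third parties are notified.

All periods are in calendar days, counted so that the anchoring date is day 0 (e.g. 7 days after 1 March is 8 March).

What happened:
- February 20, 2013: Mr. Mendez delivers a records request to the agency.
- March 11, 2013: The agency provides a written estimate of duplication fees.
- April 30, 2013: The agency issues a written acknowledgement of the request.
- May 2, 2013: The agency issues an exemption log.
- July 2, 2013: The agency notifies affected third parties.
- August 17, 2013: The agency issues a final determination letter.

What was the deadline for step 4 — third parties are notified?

July 4, 2013

Step 4 runs from May 2, 2013, when the exemption log is issued. The window is 18–63 days after May 2, 2013; it closes on July 4, 2013.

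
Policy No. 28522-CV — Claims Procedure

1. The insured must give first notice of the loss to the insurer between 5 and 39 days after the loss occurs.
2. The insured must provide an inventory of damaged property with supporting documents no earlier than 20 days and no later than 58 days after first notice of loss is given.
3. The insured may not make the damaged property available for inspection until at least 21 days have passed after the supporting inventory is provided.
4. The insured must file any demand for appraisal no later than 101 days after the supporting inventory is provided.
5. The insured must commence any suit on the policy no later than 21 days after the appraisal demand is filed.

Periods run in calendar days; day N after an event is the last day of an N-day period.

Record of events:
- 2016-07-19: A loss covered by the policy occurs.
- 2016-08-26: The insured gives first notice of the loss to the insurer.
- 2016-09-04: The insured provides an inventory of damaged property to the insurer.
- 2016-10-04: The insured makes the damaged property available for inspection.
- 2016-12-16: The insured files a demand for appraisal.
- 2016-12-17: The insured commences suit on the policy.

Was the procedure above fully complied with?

Step 1 — 5 and 39 days from 2016-07-19 (when the loss occurs) are 2016-07-24 and 2016-08-27 respectively; 2016-08-26 falls inside that range.
Step 2 — 20 and 58 days from 2016-08-26 (when first notice of loss is given) are 2016-09-15 and 2016-10-23 respectively; done 2016-09-04 — 11 days before the window opened.
That is the first point of non-compliance.

No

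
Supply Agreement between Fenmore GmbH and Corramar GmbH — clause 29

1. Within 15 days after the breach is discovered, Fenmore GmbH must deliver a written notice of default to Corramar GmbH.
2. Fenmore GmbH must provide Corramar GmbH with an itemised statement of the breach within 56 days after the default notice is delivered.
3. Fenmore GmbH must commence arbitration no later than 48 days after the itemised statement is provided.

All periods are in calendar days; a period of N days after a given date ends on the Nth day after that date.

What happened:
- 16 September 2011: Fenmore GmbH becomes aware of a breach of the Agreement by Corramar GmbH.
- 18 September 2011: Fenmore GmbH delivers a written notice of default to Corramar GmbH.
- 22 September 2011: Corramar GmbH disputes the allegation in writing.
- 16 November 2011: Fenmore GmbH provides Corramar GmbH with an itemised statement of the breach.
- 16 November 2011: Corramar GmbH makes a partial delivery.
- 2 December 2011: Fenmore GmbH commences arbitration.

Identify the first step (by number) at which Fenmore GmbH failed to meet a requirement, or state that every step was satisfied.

(1) due by 16 September 2011 + 15 days = 1 October 2011; done 18 September 2011 — timely.
(2) due by 18 September 2011 + 56 days = 13 November 2011; 16 November 2011 misses that deadline by 3 days.

Step 2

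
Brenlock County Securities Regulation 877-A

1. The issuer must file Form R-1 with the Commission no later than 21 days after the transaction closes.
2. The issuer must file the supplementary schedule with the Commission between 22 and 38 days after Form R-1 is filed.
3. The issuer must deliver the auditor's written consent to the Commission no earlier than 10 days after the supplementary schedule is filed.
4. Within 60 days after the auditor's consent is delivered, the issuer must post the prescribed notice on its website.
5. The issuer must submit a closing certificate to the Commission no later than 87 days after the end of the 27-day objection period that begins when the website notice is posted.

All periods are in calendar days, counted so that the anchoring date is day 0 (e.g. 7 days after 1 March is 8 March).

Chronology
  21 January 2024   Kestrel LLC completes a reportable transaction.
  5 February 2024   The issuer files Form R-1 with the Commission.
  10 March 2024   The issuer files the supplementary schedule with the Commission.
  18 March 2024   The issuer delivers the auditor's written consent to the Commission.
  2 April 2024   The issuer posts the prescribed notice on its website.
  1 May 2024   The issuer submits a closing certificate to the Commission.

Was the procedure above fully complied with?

No

Step 1 — counting 21 days from 21 January 2024 (when the transaction closes) gives a deadline of 11 February 2024; completed 5 February 2024, before the deadline.
Step 2 — 22 and 38 days from 5 February 2024 (when Form R-1 is filed) are 27 February 2024 and 14 March 2024 respectively; 10 March 2024 falls inside that range.
Step 3 — must wait 10 days from 10 March 2024 (when the supplementary schedule is filed), so not before 20 March 2024; 18 March 2024 is 2 days before the earliest permitted date.
The analysis stops there.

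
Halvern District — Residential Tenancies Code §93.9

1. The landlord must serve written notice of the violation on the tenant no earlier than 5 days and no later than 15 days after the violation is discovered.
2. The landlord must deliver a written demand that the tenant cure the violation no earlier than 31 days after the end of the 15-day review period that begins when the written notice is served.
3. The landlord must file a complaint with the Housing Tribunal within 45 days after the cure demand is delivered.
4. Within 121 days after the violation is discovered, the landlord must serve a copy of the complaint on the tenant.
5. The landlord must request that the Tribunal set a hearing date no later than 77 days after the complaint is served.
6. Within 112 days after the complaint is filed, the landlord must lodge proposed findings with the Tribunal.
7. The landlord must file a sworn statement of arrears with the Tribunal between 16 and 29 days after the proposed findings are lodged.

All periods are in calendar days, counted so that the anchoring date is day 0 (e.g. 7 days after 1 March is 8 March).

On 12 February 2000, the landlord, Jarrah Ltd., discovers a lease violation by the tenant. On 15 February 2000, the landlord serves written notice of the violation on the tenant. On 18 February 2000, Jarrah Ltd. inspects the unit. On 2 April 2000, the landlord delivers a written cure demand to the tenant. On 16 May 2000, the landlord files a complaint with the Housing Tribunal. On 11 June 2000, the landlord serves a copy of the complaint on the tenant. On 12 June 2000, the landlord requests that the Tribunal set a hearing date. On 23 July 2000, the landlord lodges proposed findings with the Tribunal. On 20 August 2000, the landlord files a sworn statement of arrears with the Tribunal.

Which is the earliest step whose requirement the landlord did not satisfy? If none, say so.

Step 1

(1) the permitted window runs from 12 February 2000 + 5 = 17 February 2000 to 12 February 2000 + 15 = 27 February 2000; 15 February 2000 is 2 days too early.
The procedure was therefore not followed at step 1.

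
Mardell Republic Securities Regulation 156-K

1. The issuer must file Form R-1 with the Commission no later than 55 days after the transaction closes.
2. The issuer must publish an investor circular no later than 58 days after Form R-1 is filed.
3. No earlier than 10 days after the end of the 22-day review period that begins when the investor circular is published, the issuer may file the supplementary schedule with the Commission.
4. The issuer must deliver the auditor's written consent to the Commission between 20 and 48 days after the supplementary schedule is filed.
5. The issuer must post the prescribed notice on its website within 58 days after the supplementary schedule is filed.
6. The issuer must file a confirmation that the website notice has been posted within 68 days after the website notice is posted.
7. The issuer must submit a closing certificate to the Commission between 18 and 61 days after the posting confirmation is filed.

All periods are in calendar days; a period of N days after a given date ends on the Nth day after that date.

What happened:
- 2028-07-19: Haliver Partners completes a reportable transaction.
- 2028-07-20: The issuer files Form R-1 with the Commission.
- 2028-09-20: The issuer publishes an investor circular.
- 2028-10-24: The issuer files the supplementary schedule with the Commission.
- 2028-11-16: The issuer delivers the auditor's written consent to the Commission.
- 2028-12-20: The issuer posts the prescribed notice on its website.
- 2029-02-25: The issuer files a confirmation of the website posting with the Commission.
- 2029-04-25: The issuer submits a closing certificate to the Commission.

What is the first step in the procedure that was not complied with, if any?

Step 1 — counting 55 days from 2028-07-19 (when the transaction closes) gives a deadline of 2028-09-12; completed 2028-07-20, before the deadline.
Step 2 — counting 58 days from 2028-07-20 (when Form R-1 is filed) gives a deadline of 2028-09-16; not done until 2028-09-20, 4 days after the deadline.

Step 2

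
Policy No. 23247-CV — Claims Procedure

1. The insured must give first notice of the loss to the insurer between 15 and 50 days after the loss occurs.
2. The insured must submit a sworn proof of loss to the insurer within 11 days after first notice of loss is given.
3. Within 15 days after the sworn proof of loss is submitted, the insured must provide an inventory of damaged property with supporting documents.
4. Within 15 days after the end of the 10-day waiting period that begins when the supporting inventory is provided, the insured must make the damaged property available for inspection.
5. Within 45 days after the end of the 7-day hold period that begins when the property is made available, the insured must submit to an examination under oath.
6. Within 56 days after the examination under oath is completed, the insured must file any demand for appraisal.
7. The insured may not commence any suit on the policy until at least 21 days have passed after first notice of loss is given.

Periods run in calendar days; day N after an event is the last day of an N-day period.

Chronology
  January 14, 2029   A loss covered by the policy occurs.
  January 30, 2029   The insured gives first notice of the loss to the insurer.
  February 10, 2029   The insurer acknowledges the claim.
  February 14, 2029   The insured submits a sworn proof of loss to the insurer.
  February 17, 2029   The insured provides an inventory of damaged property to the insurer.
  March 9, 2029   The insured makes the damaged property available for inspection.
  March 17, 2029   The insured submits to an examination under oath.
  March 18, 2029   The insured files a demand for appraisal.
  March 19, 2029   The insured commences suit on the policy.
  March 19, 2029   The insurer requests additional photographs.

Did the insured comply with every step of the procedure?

No

(1) the permitted window runs from January 14, 2029 + 15 = January 29, 2029 to January 14, 2029 + 50 = March 5, 2029; done January 30, 2029, which is between those dates.
(2) due by January 30, 2029 + 11 days = February 10, 2029; February 14, 2029 misses that deadline by 4 days.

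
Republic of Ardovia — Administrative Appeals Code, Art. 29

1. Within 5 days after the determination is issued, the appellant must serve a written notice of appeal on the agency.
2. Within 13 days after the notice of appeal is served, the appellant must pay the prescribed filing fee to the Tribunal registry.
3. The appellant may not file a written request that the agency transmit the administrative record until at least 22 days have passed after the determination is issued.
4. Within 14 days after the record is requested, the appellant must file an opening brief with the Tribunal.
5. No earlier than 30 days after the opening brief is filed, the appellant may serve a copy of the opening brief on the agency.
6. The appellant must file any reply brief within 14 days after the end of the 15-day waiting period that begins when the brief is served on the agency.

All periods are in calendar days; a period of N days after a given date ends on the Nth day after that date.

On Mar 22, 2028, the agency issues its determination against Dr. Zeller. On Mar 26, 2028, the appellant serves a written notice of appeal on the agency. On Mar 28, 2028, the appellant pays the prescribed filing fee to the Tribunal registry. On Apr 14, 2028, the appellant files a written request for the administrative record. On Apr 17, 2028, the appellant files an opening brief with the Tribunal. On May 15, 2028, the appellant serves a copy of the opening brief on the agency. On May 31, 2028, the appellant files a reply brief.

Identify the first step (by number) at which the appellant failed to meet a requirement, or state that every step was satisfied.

Step 1 — counting 5 days from Mar 22, 2028 (when the determination is issued) gives a deadline of Mar 27, 2028; completed Mar 26, 2028, before the deadline.
Step 2 — counting 13 days from Mar 26, 2028 (when the notice of appeal is served) gives a deadline of Apr 8, 2028; completed Mar 28, 2028, before the deadline.
Step 3 — must wait 22 days from Mar 22, 2028 (when the determination is issued), so not before Apr 13, 2028; done Apr 14, 2028 — permitted.
Step 4 — counting 14 days from Apr 14, 2028 (when the record is requested) gives a deadline of Apr 28, 2028; done Apr 17, 2028 — timely.
Step 5 — must wait 30 days from Apr 17, 2028 (when the opening brief is filed), so not before May 17, 2028; acted on May 15, 2028, 2 days prematurely.
No need to go further; step 5 was not satisfied.

Step 5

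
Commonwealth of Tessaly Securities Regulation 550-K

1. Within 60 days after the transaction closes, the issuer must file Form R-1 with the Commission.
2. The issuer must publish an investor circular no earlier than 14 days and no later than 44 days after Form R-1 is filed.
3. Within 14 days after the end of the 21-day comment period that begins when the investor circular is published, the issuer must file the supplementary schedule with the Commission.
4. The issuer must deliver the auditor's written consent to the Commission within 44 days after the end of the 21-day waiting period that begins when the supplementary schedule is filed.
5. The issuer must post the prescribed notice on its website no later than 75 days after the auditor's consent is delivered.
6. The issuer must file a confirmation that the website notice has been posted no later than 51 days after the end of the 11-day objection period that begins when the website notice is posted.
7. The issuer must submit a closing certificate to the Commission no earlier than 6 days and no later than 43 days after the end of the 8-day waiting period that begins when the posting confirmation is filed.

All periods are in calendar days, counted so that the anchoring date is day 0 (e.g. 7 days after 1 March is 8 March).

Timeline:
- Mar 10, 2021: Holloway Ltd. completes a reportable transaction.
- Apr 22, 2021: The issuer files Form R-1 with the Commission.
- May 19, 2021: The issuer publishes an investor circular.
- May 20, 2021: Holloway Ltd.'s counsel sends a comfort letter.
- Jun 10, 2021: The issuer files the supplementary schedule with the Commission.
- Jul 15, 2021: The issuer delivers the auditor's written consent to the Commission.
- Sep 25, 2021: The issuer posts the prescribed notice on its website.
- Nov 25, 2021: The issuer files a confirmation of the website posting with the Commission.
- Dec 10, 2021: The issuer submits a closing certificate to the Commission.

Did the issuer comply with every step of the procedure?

Yes

Step 1 — counting 60 days from Mar 10, 2021 (when the transaction closes) gives a deadline of May 9, 2021; Apr 22, 2021 is within that limit.
Step 2 — 14 and 44 days from Apr 22, 2021 (when Form R-1 is filed) are May 6, 2021 and Jun 5, 2021 respectively; done May 19, 2021 — within the window.
Step 3 — counting 14 days from Jun 9, 2021 (end of the 21-day comment period, which began when the investor circular is published on May 19, 2021) gives a deadline of Jun 23, 2021; completed Jun 10, 2021, before the deadline.
Step 4 — counting 44 days from Jul 1, 2021 (end of the 21-day waiting period, which began when the supplementary schedule is filed on Jun 10, 2021) gives a deadline of Aug 14, 2021; done Jul 15, 2021 — timely.
Step 5 — counting 75 days from Jul 15, 2021 (when the auditor's consent is delivered) gives a deadline of Sep 28, 2021; done Sep 25, 2021 — timely.
Step 6 — counting 51 days from Oct 6, 2021 (end of the 11-day objection period, which began when the website notice is posted on Sep 25, 2021) gives a deadline of Nov 26, 2021; completed Nov 25, 2021, before the deadline.
Step 7 — 6 and 43 days from Dec 3, 2021 (end of the 8-day waiting period, which began when the posting confirmation is filed on Nov 25, 2021) are Dec 9, 2021 and Jan 15, 2022 respectively; done Dec 10, 2021, which is between those dates.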